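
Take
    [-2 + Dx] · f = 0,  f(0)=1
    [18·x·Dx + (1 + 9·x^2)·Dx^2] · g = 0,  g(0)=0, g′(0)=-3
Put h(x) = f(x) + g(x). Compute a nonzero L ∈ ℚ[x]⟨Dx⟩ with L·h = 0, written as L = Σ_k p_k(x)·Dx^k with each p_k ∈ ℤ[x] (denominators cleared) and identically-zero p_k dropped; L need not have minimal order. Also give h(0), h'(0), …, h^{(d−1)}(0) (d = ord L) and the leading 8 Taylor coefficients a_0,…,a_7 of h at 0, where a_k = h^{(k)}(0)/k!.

L = (18 - 36·x - 486·x^2 - 324·x^3)·Dx + (-11 + 207·x^2 - 162·x^4)·Dx^2 + (1 + 9·x + 18·x^2 + 81·x^3 + 81·x^4)·Dx^3  (order 3).
h: a_k = 1, -1, 2, 31/3, 2/3, -145/3, 4/45, 98423/315, …
ICs: h(0) = 1, h′(0) = -1, h′′(0) = 4.

f: a_k = 1, 2, 2, 4/3, 2/3, 4/15, 4/45, 8/315, …
g: a_k = 0, -3, 0, 9, 0, -243/5, 0, 2187/7, …
h₀=f+g: left-lcm gives L₀, ord ≤ 3.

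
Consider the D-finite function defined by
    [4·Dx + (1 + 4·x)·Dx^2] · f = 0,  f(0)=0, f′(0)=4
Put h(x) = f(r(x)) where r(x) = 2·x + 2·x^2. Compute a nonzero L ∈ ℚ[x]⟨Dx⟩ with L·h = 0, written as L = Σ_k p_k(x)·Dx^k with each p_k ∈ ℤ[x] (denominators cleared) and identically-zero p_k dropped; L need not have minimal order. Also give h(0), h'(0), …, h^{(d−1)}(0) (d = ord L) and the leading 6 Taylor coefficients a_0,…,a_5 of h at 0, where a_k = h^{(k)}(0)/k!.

f: a_k = 0, 4, -8, 64/3, -64, 1024/5, …
f∘r: x↦r, Dx↦Dx/r' in L_f ⇒ L₀.
L = (6 + 16·x + 16·x^2)·Dx + (1 + 10·x + 24·x^2 + 16·x^3)·Dx^2  (order 2).
h: a_k = 0, 8, -24, 320/3, -544, 14848/5, …
ICs: h(0) = 0, h′(0) = 8.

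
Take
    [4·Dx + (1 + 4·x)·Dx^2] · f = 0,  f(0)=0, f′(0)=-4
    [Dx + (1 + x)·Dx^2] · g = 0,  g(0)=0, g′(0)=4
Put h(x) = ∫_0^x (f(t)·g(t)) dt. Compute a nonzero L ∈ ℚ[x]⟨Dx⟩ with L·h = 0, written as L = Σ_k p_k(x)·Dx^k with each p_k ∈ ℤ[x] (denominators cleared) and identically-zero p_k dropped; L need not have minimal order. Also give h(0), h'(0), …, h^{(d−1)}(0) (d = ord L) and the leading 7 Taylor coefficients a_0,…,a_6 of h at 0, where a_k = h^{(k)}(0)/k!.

L = (136 + 320·x + 256·x^2)·Dx^2 + (290 + 1464·x + 2400·x^2 + 1280·x^3)·Dx^3 + (92 + 740·x + 1992·x^2 + 2240·x^3 + 896·x^4)·Dx^4 + (5 + 58·x + 245·x^2 + 464·x^3 + 400·x^4 + 128·x^5)·Dx^5  (order 5).
h: a_k = 0, 0, 0, -16/3, 10, -64/3, 470/9, …
ICs: h(0) = 0, h′(0) = 0, h′′(0) = 0, h′′′(0) = -32, h′′′′(0) = 240.

f: a_k = 0, -4, 8, -64/3, 64, -1024/5, 2048/3, …
g: a_k = 0, 4, -2, 4/3, -1, 4/5, -2/3, …
L₀ := L_f ⊗_s L_g (sym. prod.), ord ≤ 4.
h=∫h₀ ⇒ L = L₀·Dx.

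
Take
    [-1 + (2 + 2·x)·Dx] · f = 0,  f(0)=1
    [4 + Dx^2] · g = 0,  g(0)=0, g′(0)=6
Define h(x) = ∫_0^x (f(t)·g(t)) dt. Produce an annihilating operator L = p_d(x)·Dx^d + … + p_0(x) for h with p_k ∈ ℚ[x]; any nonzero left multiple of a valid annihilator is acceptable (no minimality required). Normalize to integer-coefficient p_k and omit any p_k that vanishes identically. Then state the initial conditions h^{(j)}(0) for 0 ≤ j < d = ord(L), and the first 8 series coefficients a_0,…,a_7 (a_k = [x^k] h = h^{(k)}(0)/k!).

f: a_k = 1, 1/2, -1/8, 1/16, -5/128, 7/256, -21/1024, 33/2048, …
g: a_k = 0, 6, 0, -4, 0, 4/5, 0, -8/105, …
h₀=f·g: eliminate ⇒ L₀, order ≤ 1·2.
∫: right-multiply L₀ by Dx.
L = (19 + 32·x + 16·x^2)·Dx + (-4 - 4·x)·Dx^2 + (4 + 8·x + 4·x^2)·Dx^3  (order 3).
h: a_k = 0, 0, 3, 1, -19/16, -13/40, 341/1920, 201/4480, …
ICs: h(0) = 0, h′(0) = 0, h′′(0) = 6.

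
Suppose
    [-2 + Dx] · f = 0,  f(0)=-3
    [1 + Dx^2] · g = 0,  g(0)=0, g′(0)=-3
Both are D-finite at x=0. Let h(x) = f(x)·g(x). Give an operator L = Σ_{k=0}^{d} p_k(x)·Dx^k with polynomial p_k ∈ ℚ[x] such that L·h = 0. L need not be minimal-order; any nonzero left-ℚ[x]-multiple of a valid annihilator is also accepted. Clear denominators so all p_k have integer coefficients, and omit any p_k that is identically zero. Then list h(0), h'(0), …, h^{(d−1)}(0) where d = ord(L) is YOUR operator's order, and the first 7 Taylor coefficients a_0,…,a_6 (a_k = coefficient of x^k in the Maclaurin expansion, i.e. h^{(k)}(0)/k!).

f: a_k = -3, -6, -6, -4, -2, -4/5, -4/15, …
g: a_k = 0, -3, 0, 1/2, 0, -1/40, 0, …
Product ⇒ symmetric product L₀, ord ≤ 2.
L = 5 - 4·Dx + Dx^2  (order 2).
h: a_k = 0, 9, 18, 33/2, 9, 123/40, 11/20, …
ICs: h(0) = 0, h′(0) = 9.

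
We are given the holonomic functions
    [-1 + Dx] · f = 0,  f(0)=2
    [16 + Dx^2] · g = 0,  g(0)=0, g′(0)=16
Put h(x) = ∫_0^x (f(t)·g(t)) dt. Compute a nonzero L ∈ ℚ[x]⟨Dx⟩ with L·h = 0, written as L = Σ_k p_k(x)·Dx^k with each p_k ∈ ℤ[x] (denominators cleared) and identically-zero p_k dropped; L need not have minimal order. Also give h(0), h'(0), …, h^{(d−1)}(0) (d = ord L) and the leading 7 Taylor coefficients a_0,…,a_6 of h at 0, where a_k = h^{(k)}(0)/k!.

L = 17·Dx - 2·Dx^2 + Dx^3  (order 3).
h: a_k = 0, 0, 16, 32/3, -52/3, -16, 202/45, …
ICs: h(0) = 0, h′(0) = 0, h′′(0) = 32.

f: a_k = 2, 2, 1, 1/3, 1/12, 1/60, 1/360, …
g: a_k = 0, 16, 0, -128/3, 0, 512/15, 0, …
f·g: L₀ = L_f ⊗_s L_g, ord ≤ 1·2.
∫: right-multiply L₀ by Dx.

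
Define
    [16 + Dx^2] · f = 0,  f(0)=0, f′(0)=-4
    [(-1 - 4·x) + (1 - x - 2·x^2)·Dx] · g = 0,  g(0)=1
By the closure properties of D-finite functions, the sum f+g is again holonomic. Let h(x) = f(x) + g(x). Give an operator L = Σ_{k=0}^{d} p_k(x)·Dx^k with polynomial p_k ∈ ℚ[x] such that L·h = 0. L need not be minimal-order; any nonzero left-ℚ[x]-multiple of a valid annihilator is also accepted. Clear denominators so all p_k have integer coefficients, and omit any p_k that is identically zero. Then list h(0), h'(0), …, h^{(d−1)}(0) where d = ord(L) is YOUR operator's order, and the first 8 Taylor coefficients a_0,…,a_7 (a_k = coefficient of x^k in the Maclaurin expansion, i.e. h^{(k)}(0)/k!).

f: a_k = 0, -4, 0, 32/3, 0, -128/15, 0, 1024/315, …
g: a_k = 1, 1, 3, 5, 11, 21, 43, 85, …
h₀=f+g: left-lcm gives L₀, ord ≤ 3.
L = (-368 - 1408·x + 256·x^2 - 512·x^3 - 2560·x^4 - 2048·x^5) + (176 - 336·x - 384·x^2 + 1024·x^3 + 384·x^4 - 1536·x^5 - 1024·x^6)·Dx + (-23 - 88·x + 16·x^2 - 32·x^3 - 160·x^4 - 128·x^5)·Dx^2 + (11 - 21·x - 24·x^2 + 64·x^3 + 24·x^4 - 96·x^5 - 64·x^6)·Dx^3  (order 3).
h: a_k = 1, -3, 3, 47/3, 11, 187/15, 43, 27799/315, …
ICs: h(0) = 1, h′(0) = -3, h′′(0) = 6.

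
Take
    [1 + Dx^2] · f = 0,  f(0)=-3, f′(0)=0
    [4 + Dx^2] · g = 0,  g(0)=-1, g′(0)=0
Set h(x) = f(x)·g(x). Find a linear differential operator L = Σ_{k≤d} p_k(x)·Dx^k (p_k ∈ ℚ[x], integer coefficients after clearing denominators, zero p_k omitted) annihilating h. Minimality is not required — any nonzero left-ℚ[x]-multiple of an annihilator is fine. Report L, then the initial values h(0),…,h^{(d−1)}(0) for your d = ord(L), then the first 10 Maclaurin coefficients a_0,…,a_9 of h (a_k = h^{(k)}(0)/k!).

f: a_k = -3, 0, 3/2, 0, -1/8, 0, 1/240, 0, -1/13440, 0, …
g: a_k = -1, 0, 2, 0, -2/3, 0, 4/45, 0, -2/315, 0, …
h₀=f·g: eliminate ⇒ L₀, order ≤ 2·2.
L = 9 + 10·Dx^2 + Dx^4  (order 4).
h: a_k = 3, 0, -15/2, 0, 41/8, 0, -73/48, 0, 3281/13440, 0, …
ICs: h(0) = 3, h′(0) = 0, h′′(0) = -15, h′′′(0) = 0.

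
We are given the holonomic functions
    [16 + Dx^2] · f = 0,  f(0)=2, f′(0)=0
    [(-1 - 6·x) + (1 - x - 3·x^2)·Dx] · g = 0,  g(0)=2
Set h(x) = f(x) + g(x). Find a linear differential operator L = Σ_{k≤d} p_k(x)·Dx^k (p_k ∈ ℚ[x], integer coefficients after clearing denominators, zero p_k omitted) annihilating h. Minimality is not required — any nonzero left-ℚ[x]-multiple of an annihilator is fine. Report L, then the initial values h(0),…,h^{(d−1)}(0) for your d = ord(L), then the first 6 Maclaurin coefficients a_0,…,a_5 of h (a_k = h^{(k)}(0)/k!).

f: a_k = 2, 0, -16, 0, 64/3, 0, …
g: a_k = 2, 2, 8, 14, 38, 80, …
h₀=f+g: left-lcm gives L₀, ord ≤ 3.
L = (-464 - 2816·x - 416·x^2 - 2112·x^3 - 5760·x^4 - 6912·x^5) + (192 - 304·x - 672·x^2 + 1312·x^3 + 1008·x^4 - 3456·x^5 - 3456·x^6)·Dx + (-29 - 176·x - 26·x^2 - 132·x^3 - 360·x^4 - 432·x^5)·Dx^2 + (12 - 19·x - 42·x^2 + 82·x^3 + 63·x^4 - 216·x^5 - 216·x^6)·Dx^3  (order 3).
h: a_k = 4, 2, -8, 14, 178/3, 80, …
ICs: h(0) = 4, h′(0) = 2, h′′(0) = -16.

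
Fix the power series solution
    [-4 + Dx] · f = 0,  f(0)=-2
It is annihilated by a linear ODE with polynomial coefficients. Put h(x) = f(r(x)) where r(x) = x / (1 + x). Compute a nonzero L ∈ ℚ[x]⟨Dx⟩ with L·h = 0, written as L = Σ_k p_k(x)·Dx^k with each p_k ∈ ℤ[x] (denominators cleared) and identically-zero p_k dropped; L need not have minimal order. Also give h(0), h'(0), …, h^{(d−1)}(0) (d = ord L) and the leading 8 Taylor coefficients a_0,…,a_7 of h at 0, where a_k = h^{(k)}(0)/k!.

f: a_k = -2, -8, -16, -64/3, -64/3, -256/15, -512/45, -2048/315, …
Change of var in L_f (x↦r) gives L₀.
L = -4 + (1 + 2·x + x^2)·Dx  (order 1).
h: a_k = -2, -8, -8, 8/3, 8/3, -56/15, 88/45, 136/315, …
ICs: h(0) = -2.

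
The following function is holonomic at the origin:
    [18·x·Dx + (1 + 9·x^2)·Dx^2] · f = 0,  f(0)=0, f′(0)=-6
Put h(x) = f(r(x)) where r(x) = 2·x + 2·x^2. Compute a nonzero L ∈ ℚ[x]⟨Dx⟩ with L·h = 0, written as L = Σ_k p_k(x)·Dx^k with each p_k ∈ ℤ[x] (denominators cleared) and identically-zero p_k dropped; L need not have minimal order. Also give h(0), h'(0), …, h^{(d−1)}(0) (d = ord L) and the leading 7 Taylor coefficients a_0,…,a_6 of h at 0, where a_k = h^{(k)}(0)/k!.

L = (-2 + 72·x + 288·x^2 + 432·x^3 + 216·x^4)·Dx + (1 + 2·x + 36·x^2 + 144·x^3 + 180·x^4 + 72·x^5)·Dx^2  (order 2).
h: a_k = 0, -12, -12, 144, 432, -13392/5, -15408, …
ICs: h(0) = 0, h′(0) = -12.

f: a_k = 0, -6, 0, 18, 0, -486/5, 0, …
f∘r: x↦r, Dx↦Dx/r' in L_f ⇒ L₀.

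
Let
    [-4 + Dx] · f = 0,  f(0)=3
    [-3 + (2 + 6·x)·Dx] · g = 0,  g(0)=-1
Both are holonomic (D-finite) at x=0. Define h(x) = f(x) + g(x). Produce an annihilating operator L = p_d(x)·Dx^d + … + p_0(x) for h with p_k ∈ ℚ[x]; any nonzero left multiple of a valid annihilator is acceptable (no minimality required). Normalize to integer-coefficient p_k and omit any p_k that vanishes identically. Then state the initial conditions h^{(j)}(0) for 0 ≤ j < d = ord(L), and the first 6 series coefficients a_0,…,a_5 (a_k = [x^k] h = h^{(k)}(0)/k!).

L = (132 + 288·x) + (-73 - 384·x - 576·x^2)·Dx + (10 + 78·x + 144·x^2)·Dx^2  (order 2).
h: a_k = 2, 21/2, 201/8, 485/16, 4501/128, 24263/1280, …
ICs: h(0) = 2, h′(0) = 21/2.

f: a_k = 3, 12, 24, 32, 32, 128/5, …
g: a_k = -1, -3/2, 9/8, -27/16, 405/128, -1701/256, …
Weyl lclm of L_f,L_g ⇒ L₀ (ord ≤ 2).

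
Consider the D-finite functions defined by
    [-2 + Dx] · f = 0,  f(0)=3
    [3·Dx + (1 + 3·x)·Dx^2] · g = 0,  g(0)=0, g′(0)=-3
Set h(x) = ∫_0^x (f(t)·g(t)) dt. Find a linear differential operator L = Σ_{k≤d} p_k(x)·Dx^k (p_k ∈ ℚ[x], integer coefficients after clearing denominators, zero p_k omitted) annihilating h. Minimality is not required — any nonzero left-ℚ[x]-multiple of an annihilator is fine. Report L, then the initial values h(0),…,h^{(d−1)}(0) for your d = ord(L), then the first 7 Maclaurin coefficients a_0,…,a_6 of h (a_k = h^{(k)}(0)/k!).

L = (-2 + 12·x)·Dx + (-1 - 12·x)·Dx^2 + (1 + 3·x)·Dx^3  (order 3).
h: a_k = 0, 0, -9/2, -3/2, -9/2, 87/20, -221/20, …
ICs: h(0) = 0, h′(0) = 0, h′′(0) = -9.

f: a_k = 3, 6, 6, 4, 2, 4/5, 4/15, …
g: a_k = 0, -3, 9/2, -9, 81/4, -243/5, 243/2, …
Sym-product of L_f,L_g gives L₀ (≤ ord 2).
h=∫₀ˣh₀: take L = L₀·Dx.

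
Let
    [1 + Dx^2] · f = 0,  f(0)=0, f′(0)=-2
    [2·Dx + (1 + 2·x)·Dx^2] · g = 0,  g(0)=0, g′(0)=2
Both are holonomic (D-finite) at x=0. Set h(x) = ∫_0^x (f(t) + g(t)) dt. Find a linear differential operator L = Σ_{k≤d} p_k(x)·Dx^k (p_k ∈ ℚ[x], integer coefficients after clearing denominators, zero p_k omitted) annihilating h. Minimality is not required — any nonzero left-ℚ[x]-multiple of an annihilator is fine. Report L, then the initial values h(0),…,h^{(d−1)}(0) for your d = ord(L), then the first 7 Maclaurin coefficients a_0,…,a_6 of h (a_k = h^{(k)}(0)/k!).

L = (50 + 8·x + 8·x^2)·Dx^2 + (9 + 22·x + 12·x^2 + 8·x^3)·Dx^3 + (50 + 8·x + 8·x^2)·Dx^4 + (9 + 22·x + 12·x^2 + 8·x^3)·Dx^5  (order 5).
h: a_k = 0, 0, 0, -2/3, 3/4, -4/5, 383/360, …
ICs: h(0) = 0, h′(0) = 0, h′′(0) = 0, h′′′(0) = -4, h′′′′(0) = 18.

f: a_k = 0, -2, 0, 1/3, 0, -1/60, 0, …
g: a_k = 0, 2, -2, 8/3, -4, 32/5, -32/3, …
Sum ⇒ L₀ = lclm(L_f,L_g) in ℚ(x)⟨Dx⟩.
h=∫₀ˣh₀: take L = L₀·Dx.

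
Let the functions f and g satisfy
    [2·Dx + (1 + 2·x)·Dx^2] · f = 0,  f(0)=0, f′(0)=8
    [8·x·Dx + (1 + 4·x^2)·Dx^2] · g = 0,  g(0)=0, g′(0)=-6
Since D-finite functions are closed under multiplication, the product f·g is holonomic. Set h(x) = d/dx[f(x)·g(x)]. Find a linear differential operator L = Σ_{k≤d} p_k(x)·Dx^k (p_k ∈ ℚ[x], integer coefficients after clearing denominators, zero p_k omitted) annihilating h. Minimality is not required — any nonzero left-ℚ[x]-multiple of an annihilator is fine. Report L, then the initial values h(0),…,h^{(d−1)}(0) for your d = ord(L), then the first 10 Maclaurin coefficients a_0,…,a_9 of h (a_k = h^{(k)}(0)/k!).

L = (192 + 704·x + 2560·x^2 + 9984·x^3 + 15360·x^4 + 13312·x^5 + 4096·x^7) + (72 + 992·x + 4928·x^2 + 15488·x^3 + 34816·x^4 + 47616·x^5 + 35840·x^6 + 6144·x^7 + 14336·x^8)·Dx + (24 + 256·x + 1536·x^2 + 4992·x^3 + 11520·x^4 + 19968·x^5 + 24576·x^6 + 18432·x^7 + 6144·x^8 + 8192·x^9)·Dx^2 + (5 + 36·x + 148·x^2 + 448·x^3 + 1056·x^4 + 1920·x^5 + 2688·x^6 + 3072·x^7 + 2304·x^8 + 1024·x^9 + 1024·x^10)·Dx^3  (order 3).
h: a_k = 0, -96, 144, 0, 160, -6656/5, 9856/5, 0, 92928/35, -2154496/105, …
ICs: h(0) = 0, h′(0) = -96, h′′(0) = 288.

f: a_k = 0, 8, -8, 32/3, -16, 128/5, -128/3, 512/7, -128, 2048/9, …
g: a_k = 0, -6, 0, 8, 0, -96/5, 0, 384/7, 0, -512/3, …
h₀=f·g: eliminate ⇒ L₀, order ≤ 2·2.
h₀' ⇒ L via d/dx closure of L₀.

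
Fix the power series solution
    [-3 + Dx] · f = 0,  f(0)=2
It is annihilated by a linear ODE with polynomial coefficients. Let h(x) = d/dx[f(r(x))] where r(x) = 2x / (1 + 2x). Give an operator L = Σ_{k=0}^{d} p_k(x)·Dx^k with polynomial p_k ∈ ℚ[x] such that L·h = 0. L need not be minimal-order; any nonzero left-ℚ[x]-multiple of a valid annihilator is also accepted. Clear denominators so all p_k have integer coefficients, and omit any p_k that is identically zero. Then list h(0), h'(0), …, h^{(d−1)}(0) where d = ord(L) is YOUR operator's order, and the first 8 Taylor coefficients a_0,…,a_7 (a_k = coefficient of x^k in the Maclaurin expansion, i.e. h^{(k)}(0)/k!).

L = (2 - 8·x) + (-1 - 4·x - 4·x^2)·Dx  (order 1).
h: a_k = 12, 24, -72, 48, 168, -3312/5, 6576/5, -51936/35, …
ICs: h(0) = 12.

f: a_k = 2, 6, 9, 9, 27/4, 81/20, 81/40, 243/280, …
Change of var in L_f (x↦r) gives L₀.
h=h₀': d/dx-closure on L₀ ⇒ L.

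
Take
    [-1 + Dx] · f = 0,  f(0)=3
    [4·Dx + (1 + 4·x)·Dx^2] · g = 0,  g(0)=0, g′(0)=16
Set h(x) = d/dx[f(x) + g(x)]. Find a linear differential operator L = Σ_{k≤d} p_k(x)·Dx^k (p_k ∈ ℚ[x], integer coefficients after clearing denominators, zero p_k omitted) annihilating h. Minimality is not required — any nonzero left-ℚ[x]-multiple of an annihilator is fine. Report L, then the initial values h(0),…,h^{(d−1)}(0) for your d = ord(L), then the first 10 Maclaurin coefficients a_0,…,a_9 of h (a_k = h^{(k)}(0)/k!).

f: a_k = 3, 3, 3/2, 1/2, 1/8, 1/40, 1/240, 1/1680, 1/13440, 1/120960, …
g: a_k = 0, 16, -32, 256/3, -256, 4096/5, -8192/3, 65536/7, -32768, 1048576/9, …
Sum ⇒ L₀ = lclm(L_f,L_g) in ℚ(x)⟨Dx⟩.
h=h₀': d/dx-closure on L₀ ⇒ L.
L = (-36 - 16·x) + (31 - 8·x - 16·x^2)·Dx + (5 + 24·x + 16·x^2)·Dx^2  (order 2).
h: a_k = 19, -61, 515/2, -2047/2, 32769/8, -655359/40, 15728641/240, -440401919/1680, 14092861441/13440, -507343011839/120960, …
ICs: h(0) = 19, h′(0) = -61.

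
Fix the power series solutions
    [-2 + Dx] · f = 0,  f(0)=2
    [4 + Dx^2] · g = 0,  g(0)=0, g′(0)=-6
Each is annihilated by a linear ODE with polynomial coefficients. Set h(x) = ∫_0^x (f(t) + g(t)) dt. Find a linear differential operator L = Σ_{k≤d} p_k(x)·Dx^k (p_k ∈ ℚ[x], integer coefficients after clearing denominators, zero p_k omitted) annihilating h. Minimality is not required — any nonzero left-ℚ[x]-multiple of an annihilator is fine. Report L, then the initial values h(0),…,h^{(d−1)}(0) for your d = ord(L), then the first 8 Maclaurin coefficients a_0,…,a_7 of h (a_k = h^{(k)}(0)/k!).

f: a_k = 2, 4, 4, 8/3, 4/3, 8/15, 8/45, 16/315, …
g: a_k = 0, -6, 0, 4, 0, -4/5, 0, 8/105, …
Weyl lclm of L_f,L_g ⇒ L₀ (ord ≤ 3).
Integrate: L := L₀·Dx.
L = -8·Dx + 4·Dx^2 - 2·Dx^3 + Dx^4  (order 4).
h: a_k = 0, 2, -1, 4/3, 5/3, 4/15, -2/45, 8/315, …
ICs: h(0) = 0, h′(0) = 2, h′′(0) = -2, h′′′(0) = 8.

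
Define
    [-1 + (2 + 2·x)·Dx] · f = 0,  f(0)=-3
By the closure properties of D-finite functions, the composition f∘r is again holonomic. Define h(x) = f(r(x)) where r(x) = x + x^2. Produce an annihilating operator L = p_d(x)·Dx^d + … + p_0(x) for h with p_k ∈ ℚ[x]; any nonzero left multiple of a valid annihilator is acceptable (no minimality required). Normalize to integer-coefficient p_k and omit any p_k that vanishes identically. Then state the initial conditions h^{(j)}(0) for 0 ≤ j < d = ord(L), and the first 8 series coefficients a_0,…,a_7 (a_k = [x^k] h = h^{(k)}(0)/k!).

L = (-1 - 2·x) + (2 + 2·x + 2·x^2)·Dx  (order 1).
h: a_k = -3, -3/2, -9/8, 9/16, -9/128, -45/256, 171/1024, -63/2048, …
ICs: h(0) = -3.

f: a_k = -3, -3/2, 3/8, -3/16, 15/128, -21/256, 63/1024, -99/2048, …
f∘r: x↦r, Dx↦Dx/r' in L_f ⇒ L₀.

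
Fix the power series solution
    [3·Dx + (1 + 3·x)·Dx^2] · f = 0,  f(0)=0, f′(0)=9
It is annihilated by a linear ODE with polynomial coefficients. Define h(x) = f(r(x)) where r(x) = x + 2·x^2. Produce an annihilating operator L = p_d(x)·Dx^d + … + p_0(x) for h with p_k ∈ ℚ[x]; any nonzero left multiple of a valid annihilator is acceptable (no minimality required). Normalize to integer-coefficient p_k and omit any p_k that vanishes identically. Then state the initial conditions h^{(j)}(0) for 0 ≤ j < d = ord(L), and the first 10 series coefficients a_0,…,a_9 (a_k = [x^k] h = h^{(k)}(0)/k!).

f: a_k = 0, 9, -27/2, 27, -243/4, 729/5, -729/2, 6561/7, -19683/8, 6561, …
h₀=f(r): pull back L_f along r ⇒ L₀.
L = (-1 + 12·x + 24·x^2)·Dx + (1 + 7·x + 18·x^2 + 24·x^3)·Dx^2  (order 2).
h: a_k = 0, 9, 9/2, -27, 189/4, -81/5, -297/2, 3159/7, -4131/8, -729, …
ICs: h(0) = 0, h′(0) = 9.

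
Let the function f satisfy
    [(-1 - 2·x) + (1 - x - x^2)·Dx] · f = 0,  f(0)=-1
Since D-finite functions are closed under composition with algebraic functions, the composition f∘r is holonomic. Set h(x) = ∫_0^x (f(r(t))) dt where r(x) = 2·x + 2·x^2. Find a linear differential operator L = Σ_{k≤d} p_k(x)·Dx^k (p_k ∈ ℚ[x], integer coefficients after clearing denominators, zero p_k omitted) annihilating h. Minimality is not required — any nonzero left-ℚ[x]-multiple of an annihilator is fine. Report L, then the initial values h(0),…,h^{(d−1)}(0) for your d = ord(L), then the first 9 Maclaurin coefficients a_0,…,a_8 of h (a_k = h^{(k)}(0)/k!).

L = (2 + 12·x + 24·x^2 + 16·x^3)·Dx + (-1 + 2·x + 6·x^2 + 8·x^3 + 4·x^4)·Dx^2  (order 2).
h: a_k = 0, -1, -1, -10/3, -10, -32, -108, -2616/7, -1320, …
ICs: h(0) = 0, h′(0) = -1.

f: a_k = -1, -1, -2, -3, -5, -8, -13, -21, -34, …
f∘r: x↦r, Dx↦Dx/r' in L_f ⇒ L₀.
h=∫h₀ ⇒ L = L₀·Dx.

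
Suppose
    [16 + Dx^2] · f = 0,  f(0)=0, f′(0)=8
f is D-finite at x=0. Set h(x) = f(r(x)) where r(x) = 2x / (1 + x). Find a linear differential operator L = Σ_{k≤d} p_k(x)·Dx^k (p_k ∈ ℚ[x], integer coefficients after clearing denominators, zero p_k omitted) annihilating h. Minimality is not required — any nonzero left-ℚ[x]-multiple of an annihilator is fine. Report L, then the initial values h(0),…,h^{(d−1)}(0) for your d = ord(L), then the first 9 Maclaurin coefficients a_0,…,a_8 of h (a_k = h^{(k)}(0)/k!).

f: a_k = 0, 8, 0, -64/3, 0, 256/15, 0, -2048/315, 0, …
L₀ from L_f via x↦r, Dx↦r'^{-1}Dx.
L = 64 + (2 + 6·x + 6·x^2 + 2·x^3)·Dx + (1 + 4·x + 6·x^2 + 4·x^3 + x^4)·Dx^2  (order 2).
h: a_k = 0, 16, -16, -464/3, 496, -6928/15, -1040, 1516976/315, -437456/45, …
ICs: h(0) = 0, h′(0) = 16.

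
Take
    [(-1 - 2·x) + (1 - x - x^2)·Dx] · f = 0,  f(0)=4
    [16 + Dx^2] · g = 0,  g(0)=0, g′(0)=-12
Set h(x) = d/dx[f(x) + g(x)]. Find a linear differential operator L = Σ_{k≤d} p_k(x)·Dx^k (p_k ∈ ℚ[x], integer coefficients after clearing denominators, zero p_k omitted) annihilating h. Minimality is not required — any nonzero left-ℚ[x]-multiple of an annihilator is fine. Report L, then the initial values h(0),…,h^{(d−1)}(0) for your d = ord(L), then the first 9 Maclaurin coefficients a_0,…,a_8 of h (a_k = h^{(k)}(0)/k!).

f: a_k = 4, 4, 8, 12, 20, 32, 52, 84, 136, …
g: a_k = 0, -12, 0, 32, 0, -128/5, 0, 1024/105, 0, …
Weyl lclm of L_f,L_g ⇒ L₀ (ord ≤ 3).
Differentiate: ansatz ord ≤ ord L₀ ⇒ L.
L = (1472 + 2624·x + 2560·x^2 + 640·x^3 + 2240·x^4 + 2304·x^5 + 768·x^6) + (-272 - 112·x + 1008·x^2 - 160·x^3 - 800·x^4 + 576·x^5 + 896·x^6 + 256·x^7)·Dx + (92 + 164·x + 160·x^2 + 40·x^3 + 140·x^4 + 144·x^5 + 48·x^6)·Dx^2 + (-17 - 7·x + 63·x^2 - 10·x^3 - 50·x^4 + 36·x^5 + 56·x^6 + 16·x^7)·Dx^3  (order 3).
h: a_k = -8, 16, 132, 80, 32, 312, 9844/15, 1088, 205852/105, …
ICs: h(0) = -8, h′(0) = 16, h′′(0) = 264.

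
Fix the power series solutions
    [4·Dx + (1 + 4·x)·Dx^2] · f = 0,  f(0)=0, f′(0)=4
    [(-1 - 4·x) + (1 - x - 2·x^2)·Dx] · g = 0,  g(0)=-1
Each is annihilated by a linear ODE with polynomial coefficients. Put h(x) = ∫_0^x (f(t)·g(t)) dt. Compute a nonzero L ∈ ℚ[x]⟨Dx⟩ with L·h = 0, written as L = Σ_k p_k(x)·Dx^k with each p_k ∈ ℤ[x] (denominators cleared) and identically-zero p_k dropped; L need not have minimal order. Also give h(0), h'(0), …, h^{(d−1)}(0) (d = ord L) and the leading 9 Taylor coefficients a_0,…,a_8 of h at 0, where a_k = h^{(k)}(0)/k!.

L = (8 + 32·x)·Dx + (-2 + 20·x + 40·x^2)·Dx^2 + (-1 - 3·x + 6·x^2 + 8·x^3)·Dx^3  (order 3).
h: a_k = 0, 0, -2, 4/3, -19/3, 28/3, -174/5, 2836/35, -19171/70, …
ICs: h(0) = 0, h′(0) = 0, h′′(0) = -4.

f: a_k = 0, 4, -8, 64/3, -64, 1024/5, -2048/3, 16384/7, -8192, …
g: a_k = -1, -1, -3, -5, -11, -21, -43, -85, -171, …
L₀ := L_f ⊗_s L_g (sym. prod.), ord ≤ 2.
h=∫₀ˣh₀: take L = L₀·Dx.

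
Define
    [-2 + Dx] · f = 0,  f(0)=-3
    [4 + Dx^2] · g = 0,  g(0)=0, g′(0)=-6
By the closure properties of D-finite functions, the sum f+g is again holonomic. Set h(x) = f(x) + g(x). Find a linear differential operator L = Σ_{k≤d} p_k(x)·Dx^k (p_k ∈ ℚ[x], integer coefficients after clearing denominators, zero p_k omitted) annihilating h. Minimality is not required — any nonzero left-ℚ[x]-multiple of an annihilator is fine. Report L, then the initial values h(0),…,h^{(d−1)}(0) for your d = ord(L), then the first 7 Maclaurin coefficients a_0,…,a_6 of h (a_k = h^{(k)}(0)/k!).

f: a_k = -3, -6, -6, -4, -2, -4/5, -4/15, …
g: a_k = 0, -6, 0, 4, 0, -4/5, 0, …
L₀ := lclm(L_f,L_g); ord L₀ ≤ 1+2.
L = -8 + 4·Dx - 2·Dx^2 + Dx^3  (order 3).
h: a_k = -3, -12, -6, 0, -2, -8/5, -4/15, …
ICs: h(0) = -3, h′(0) = -12, h′′(0) = -12.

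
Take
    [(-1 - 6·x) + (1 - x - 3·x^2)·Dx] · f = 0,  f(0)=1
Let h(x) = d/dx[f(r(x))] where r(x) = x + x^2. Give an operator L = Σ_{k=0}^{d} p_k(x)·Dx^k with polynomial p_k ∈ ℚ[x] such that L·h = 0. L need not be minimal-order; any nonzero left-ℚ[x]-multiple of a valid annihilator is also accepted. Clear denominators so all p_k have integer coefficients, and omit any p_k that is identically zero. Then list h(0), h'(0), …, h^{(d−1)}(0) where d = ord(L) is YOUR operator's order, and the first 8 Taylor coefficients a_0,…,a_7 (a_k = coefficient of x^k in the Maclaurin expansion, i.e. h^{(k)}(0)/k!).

L = (10 + 60·x + 168·x^2 + 396·x^3 + 648·x^4 + 540·x^5 + 180·x^6) + (-1 - 7·x - 6·x^2 + 44·x^3 + 135·x^4 + 180·x^5 + 126·x^6 + 36·x^7)·Dx  (order 1).
h: a_k = 1, 10, 45, 176, 685, 2508, 8925, 31208, …
ICs: h(0) = 1.

f: a_k = 1, 1, 4, 7, 19, 40, 97, 217, …
L₀ from L_f via x↦r, Dx↦r'^{-1}Dx.
h=h₀': d/dx-closure on L₀ ⇒ L.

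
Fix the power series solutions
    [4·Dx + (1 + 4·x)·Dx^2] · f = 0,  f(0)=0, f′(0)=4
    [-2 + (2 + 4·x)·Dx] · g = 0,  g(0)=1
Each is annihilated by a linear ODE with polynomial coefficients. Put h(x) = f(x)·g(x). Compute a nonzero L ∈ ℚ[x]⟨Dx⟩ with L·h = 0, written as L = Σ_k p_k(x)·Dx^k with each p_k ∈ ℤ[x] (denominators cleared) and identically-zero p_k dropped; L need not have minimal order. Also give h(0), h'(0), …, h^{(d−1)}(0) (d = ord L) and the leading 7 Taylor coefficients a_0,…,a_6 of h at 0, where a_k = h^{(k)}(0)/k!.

f: a_k = 0, 4, -8, 64/3, -64, 1024/5, -2048/3, …
g: a_k = 1, 1, -1/2, 1/2, -5/8, 7/8, -21/16, …
Product ⇒ symmetric product L₀, ord ≤ 2.
L = (-1 + 4·x) + (2 + 4·x)·Dx + (1 + 8·x + 20·x^2 + 16·x^3)·Dx^2  (order 2).
h: a_k = 0, 4, -4, 34/3, -110/3, 3709/30, -4267/10, …
ICs: h(0) = 0, h′(0) = 4.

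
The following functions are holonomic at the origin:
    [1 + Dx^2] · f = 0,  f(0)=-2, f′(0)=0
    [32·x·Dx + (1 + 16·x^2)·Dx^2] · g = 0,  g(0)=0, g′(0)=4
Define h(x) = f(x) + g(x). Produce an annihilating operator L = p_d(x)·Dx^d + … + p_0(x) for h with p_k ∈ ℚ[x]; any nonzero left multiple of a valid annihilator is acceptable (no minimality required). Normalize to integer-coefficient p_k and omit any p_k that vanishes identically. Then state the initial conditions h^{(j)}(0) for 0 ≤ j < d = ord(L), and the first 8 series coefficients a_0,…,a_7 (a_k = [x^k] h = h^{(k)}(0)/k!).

f: a_k = -2, 0, 1, 0, -1/12, 0, 1/360, 0, …
g: a_k = 0, 4, 0, -64/3, 0, 1024/5, 0, -16384/7, …
L₀ := lclm(L_f,L_g); ord L₀ ≤ 2+2.
L = (-6112·x + 99328·x^3 + 8192·x^5)·Dx + (-31 + 1072·x^2 + 25344·x^4 + 4096·x^6)·Dx^2 + (-6112·x + 99328·x^3 + 8192·x^5)·Dx^3 + (-31 + 1072·x^2 + 25344·x^4 + 4096·x^6)·Dx^4  (order 4).
h: a_k = -2, 4, 1, -64/3, -1/12, 1024/5, 1/360, -16384/7, …
ICs: h(0) = -2, h′(0) = 4, h′′(0) = 2, h′′′(0) = -128.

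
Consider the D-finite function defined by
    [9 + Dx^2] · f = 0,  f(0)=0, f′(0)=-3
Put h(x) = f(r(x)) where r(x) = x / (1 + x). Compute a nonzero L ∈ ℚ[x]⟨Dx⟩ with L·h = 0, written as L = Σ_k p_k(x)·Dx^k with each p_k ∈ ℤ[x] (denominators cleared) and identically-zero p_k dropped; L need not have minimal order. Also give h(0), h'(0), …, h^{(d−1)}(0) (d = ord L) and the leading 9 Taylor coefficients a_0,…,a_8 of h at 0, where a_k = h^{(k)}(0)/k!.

f: a_k = 0, -3, 0, 9/2, 0, -81/40, 0, 243/560, 0, …
L₀ from L_f via x↦r, Dx↦r'^{-1}Dx.
L = 9 + (2 + 6·x + 6·x^2 + 2·x^3)·Dx + (1 + 4·x + 6·x^2 + 4·x^3 + x^4)·Dx^2  (order 2).
h: a_k = 0, -3, 3, 3/2, -21/2, 879/40, -255/8, 19353/560, -1893/80, …
ICs: h(0) = 0, h′(0) = -3.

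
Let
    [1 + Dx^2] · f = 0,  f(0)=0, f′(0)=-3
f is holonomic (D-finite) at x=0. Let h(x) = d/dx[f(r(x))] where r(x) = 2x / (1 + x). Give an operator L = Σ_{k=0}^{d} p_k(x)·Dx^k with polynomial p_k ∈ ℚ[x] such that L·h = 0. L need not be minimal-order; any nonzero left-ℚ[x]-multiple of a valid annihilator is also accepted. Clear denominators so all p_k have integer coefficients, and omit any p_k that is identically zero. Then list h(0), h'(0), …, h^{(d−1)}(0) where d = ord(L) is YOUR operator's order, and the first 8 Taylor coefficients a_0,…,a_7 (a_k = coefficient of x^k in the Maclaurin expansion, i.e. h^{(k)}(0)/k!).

L = (10 + 12·x + 6·x^2) + (6 + 18·x + 18·x^2 + 6·x^3)·Dx + (1 + 4·x + 6·x^2 + 4·x^3 + x^4)·Dx^2  (order 2).
h: a_k = -6, 12, -6, -24, 86, -180, 4418/15, -6064/15, …
ICs: h(0) = -6, h′(0) = 12.

f: a_k = 0, -3, 0, 1/2, 0, -1/40, 0, 1/1680, …
L₀ from L_f via x↦r, Dx↦r'^{-1}Dx.
Derive L from L₀ (diff closure).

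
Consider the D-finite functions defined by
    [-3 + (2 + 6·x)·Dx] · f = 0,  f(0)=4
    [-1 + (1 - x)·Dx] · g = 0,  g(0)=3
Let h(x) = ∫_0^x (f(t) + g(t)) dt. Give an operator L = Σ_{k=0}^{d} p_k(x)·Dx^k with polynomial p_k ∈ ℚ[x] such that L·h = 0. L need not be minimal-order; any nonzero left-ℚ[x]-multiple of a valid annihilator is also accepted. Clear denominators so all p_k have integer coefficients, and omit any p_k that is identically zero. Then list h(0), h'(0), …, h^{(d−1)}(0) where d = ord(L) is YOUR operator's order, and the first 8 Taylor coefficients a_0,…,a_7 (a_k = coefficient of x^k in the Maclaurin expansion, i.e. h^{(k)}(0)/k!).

f: a_k = 4, 6, -9/2, 27/4, -405/32, 1701/64, -15309/256, 72171/512, …
g: a_k = 3, 3, 3, 3, 3, 3, 3, 3, …
f+g: L₀ = lclm(L_f,L_g), ord ≤ 1+1.
h=∫h₀ ⇒ L = L₀·Dx.
L = (21 + 27·x)·Dx + (-17 - 30·x - 81·x^2)·Dx^2 + (-2 + 14·x + 42·x^2 - 54·x^3)·Dx^3  (order 3).
h: a_k = 0, 7, 9/2, -1/2, 39/16, -309/160, 631/128, -14541/1792, …
ICs: h(0) = 0, h′(0) = 7, h′′(0) = 9.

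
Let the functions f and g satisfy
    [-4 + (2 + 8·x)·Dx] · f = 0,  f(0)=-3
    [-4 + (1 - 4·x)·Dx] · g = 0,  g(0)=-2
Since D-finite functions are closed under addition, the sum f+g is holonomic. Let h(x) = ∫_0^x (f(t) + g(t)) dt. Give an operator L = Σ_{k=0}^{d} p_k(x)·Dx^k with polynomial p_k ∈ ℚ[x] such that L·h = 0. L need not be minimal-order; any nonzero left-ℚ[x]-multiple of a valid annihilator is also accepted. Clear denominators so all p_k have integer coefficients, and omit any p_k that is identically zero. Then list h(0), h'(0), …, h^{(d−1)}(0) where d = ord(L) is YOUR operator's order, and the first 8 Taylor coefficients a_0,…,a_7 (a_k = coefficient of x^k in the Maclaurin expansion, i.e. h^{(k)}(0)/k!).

L = (40 + 96·x)·Dx + (-18 - 112·x - 288·x^2)·Dx^2 + (1 + 12·x - 16·x^2 - 192·x^3)·Dx^3  (order 3).
h: a_k = 0, -5, -7, -26/3, -35, -482/5, -1066/3, -7940/7, …
ICs: h(0) = 0, h′(0) = -5, h′′(0) = -14.

f: a_k = -3, -6, 6, -12, 30, -84, 252, -792, …
g: a_k = -2, -8, -32, -128, -512, -2048, -8192, -32768, …
L₀ := lclm(L_f,L_g); ord L₀ ≤ 1+1.
h=∫₀ˣh₀: take L = L₀·Dx.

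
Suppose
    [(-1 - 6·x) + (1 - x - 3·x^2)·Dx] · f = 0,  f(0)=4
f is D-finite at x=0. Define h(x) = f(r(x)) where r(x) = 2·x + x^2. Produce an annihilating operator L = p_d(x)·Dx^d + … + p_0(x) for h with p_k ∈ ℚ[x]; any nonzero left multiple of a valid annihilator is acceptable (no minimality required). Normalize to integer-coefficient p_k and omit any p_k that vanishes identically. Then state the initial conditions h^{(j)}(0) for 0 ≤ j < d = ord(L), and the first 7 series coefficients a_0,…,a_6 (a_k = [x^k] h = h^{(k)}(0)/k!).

f: a_k = 4, 4, 16, 28, 76, 160, 388, …
Change of var in L_f (x↦r) gives L₀.
L = (2 + 26·x + 36·x^2 + 12·x^3) + (-1 + 2·x + 13·x^2 + 12·x^3 + 3·x^4)·Dx  (order 1).
h: a_k = 4, 8, 68, 288, 1568, 7720, 39484, …
ICs: h(0) = 4.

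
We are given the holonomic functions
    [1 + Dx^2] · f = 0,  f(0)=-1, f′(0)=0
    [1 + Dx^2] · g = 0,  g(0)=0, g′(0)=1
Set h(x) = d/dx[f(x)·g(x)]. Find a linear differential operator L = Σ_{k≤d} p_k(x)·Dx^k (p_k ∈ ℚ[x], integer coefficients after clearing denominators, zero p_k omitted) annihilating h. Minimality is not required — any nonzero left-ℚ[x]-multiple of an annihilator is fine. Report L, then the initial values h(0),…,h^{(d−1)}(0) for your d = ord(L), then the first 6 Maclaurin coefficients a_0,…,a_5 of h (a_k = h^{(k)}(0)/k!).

f: a_k = -1, 0, 1/2, 0, -1/24, 0, …
g: a_k = 0, 1, 0, -1/6, 0, 1/120, …
Sym-product of L_f,L_g gives L₀ (≤ ord 4).
h₀' ⇒ L via d/dx closure of L₀.
L = 4 + Dx^2  (order 2).
h: a_k = -1, 0, 2, 0, -2/3, 0, …
ICs: h(0) = -1, h′(0) = 0.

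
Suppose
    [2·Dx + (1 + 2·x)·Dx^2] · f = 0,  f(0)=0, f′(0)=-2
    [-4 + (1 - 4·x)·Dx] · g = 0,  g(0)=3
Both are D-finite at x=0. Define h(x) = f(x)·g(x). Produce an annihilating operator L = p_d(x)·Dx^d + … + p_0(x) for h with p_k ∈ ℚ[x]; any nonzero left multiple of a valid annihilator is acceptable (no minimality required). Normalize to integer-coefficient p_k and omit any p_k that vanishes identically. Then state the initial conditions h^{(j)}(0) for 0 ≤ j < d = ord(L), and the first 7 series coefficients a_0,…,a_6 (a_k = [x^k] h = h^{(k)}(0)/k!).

f: a_k = 0, -2, 2, -8/3, 4, -32/5, 32/3, …
g: a_k = 3, 12, 48, 192, 768, 3072, 12288, …
f·g: L₀ = L_f ⊗_s L_g, ord ≤ 2·1.
L = 8 + (6 + 24·x)·Dx + (-1 + 2·x + 8·x^2)·Dx^2  (order 2).
h: a_k = 0, -6, -18, -80, -308, -6256/5, -24864/5, …
ICs: h(0) = 0, h′(0) = -6.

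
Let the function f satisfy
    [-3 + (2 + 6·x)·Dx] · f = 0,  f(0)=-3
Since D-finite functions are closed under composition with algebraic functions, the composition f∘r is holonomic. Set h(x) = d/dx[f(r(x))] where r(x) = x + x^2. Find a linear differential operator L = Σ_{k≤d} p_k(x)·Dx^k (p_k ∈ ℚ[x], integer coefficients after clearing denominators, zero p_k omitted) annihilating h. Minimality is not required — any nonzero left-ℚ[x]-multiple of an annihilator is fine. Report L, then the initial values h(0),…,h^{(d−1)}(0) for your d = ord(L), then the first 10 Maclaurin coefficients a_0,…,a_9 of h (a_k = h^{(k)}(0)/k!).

L = 1 + (-2 - 10·x - 18·x^2 - 12·x^3)·Dx  (order 1).
h: a_k = -9/2, -9/4, 81/16, -297/32, 3645/256, -8991/512, 28917/2048, 18711/4096, -3221451/65536, 16683165/131072, …
ICs: h(0) = -9/2.

f: a_k = -3, -9/2, 27/8, -81/16, 1215/128, -5103/256, 45927/1024, -216513/2048, 8444007/32768, -42220035/65536, …
h₀=f(r): pull back L_f along r ⇒ L₀.
Differentiate: ansatz ord ≤ ord L₀ ⇒ L.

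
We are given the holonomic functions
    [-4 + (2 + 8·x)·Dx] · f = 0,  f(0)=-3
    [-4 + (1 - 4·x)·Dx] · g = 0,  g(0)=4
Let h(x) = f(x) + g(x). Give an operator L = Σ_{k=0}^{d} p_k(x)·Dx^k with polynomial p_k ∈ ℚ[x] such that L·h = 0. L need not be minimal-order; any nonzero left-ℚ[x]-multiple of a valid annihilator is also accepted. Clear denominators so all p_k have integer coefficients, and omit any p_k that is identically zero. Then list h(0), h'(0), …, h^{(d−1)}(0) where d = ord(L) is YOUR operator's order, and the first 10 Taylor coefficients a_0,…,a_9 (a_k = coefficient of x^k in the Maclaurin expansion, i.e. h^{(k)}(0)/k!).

f: a_k = -3, -6, 6, -12, 30, -84, 252, -792, 2574, -8580, …
g: a_k = 4, 16, 64, 256, 1024, 4096, 16384, 65536, 262144, 1048576, …
Weyl lclm of L_f,L_g ⇒ L₀ (ord ≤ 2).
L = (40 + 96·x) + (-18 - 112·x - 288·x^2)·Dx + (1 + 12·x - 16·x^2 - 192·x^3)·Dx^2  (order 2).
h: a_k = 1, 10, 70, 244, 1054, 4012, 16636, 64744, 264718, 1039996, …
ICs: h(0) = 1, h′(0) = 10.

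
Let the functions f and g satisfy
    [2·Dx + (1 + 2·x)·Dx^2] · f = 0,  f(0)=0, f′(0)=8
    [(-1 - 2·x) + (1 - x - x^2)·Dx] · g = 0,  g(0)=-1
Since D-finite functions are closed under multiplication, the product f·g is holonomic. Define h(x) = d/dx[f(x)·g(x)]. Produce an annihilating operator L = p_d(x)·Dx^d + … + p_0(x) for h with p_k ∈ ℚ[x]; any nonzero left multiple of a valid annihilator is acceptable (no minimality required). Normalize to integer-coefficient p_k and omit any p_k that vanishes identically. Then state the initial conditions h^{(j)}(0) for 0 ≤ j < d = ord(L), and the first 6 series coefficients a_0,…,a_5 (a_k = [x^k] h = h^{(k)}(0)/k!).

L = (14 + 36·x + 36·x^2) + (1 + 16·x + 42·x^2 + 28·x^3)·Dx + (-1 - 3·x + x^2 + 8·x^3 + 4·x^4)·Dx^2  (order 2).
h: a_k = -8, 0, -56, -32/3, -704/3, -208/5, …
ICs: h(0) = -8, h′(0) = 0.

f: a_k = 0, 8, -8, 32/3, -16, 128/5, …
g: a_k = -1, -1, -2, -3, -5, -8, …
f·g: L₀ = L_f ⊗_s L_g, ord ≤ 2·1.
h=h₀': d/dx-closure on L₀ ⇒ L.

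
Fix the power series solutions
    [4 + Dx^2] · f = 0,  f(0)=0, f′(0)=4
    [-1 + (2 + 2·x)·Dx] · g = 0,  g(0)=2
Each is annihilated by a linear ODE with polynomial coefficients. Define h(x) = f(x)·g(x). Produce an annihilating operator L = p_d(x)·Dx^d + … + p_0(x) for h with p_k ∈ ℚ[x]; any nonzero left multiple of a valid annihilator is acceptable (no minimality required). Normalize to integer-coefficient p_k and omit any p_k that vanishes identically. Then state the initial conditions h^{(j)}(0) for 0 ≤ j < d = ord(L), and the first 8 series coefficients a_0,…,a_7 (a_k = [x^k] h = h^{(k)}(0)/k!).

L = (19 + 32·x + 16·x^2) + (-4 - 4·x)·Dx + (4 + 8·x + 4·x^2)·Dx^2  (order 2).
h: a_k = 0, 8, 4, -19/3, -13/6, 341/240, 67/160, -7687/40320, …
ICs: h(0) = 0, h′(0) = 8.

f: a_k = 0, 4, 0, -8/3, 0, 8/15, 0, -16/315, …
g: a_k = 2, 1, -1/4, 1/8, -5/64, 7/128, -21/512, 33/1024, …
Sym-product of L_f,L_g gives L₀ (≤ ord 2).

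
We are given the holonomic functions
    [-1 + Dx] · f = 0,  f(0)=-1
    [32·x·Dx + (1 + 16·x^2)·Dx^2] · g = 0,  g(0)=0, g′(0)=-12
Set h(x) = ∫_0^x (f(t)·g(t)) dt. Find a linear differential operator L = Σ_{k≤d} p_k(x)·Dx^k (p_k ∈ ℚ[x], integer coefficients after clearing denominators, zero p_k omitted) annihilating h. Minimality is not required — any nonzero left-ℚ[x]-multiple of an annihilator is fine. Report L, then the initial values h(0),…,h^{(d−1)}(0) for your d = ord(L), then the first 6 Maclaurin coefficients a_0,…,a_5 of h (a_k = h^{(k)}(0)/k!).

f: a_k = -1, -1, -1/2, -1/6, -1/24, -1/120, …
g: a_k = 0, -12, 0, 64, 0, -3072/5, …
h₀=f·g: eliminate ⇒ L₀, order ≤ 1·2.
h=∫h₀ ⇒ L = L₀·Dx.
L = (1 - 32·x + 16·x^2)·Dx + (-2 + 32·x - 32·x^2)·Dx^2 + (1 + 16·x^2)·Dx^3  (order 3).
h: a_k = 0, 0, 6, 4, -29/2, -62/5, …
ICs: h(0) = 0, h′(0) = 0, h′′(0) = 12.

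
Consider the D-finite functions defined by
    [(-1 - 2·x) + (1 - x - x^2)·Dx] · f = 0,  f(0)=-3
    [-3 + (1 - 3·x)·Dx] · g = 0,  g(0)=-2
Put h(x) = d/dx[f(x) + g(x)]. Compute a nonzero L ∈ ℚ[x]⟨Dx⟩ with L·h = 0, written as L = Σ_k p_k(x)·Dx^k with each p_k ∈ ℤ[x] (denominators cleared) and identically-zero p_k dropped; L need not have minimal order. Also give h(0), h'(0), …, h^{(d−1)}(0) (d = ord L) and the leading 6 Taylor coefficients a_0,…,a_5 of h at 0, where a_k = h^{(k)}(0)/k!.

f: a_k = -3, -3, -6, -9, -15, -24, …
g: a_k = -2, -6, -18, -54, -162, -486, …
h₀=f+g: left-lcm gives L₀, ord ≤ 2.
Differentiate: ansatz ord ≤ ord L₀ ⇒ L.
L = (54 + 72·x + 216·x^2 - 72·x^3 + 54·x^4) + (-18 - 30·x + 90·x^2 + 120·x^3 - 45·x^4 + 54·x^5)·Dx + (1 + 2·x - 25·x^2 + 30·x^3 - 3·x^5 + 9·x^6)·Dx^2  (order 2).
h: a_k = -9, -48, -189, -708, -2550, -8982, …
ICs: h(0) = -9, h′(0) = -48.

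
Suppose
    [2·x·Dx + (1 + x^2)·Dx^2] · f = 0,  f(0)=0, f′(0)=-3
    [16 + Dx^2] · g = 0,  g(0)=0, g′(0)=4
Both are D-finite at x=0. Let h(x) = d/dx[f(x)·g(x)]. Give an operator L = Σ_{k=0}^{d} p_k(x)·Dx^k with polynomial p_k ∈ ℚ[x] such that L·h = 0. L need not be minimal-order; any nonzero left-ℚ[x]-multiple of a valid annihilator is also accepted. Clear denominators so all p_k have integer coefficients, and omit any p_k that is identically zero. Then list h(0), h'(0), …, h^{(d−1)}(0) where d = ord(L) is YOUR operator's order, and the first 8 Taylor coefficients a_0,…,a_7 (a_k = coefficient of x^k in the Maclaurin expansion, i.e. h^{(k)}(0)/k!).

L = (32960 + 157056·x^2 + 319424·x^4 + 359424·x^6 + 242688·x^8 + 94208·x^10 + 16384·x^12) + (6752·x + 28736·x^3 + 49120·x^5 + 43520·x^7 + 20480·x^9 + 4096·x^11)·Dx + (3420 + 17320·x^2 + 37356·x^4 + 44272·x^6 + 30848·x^8 + 12032·x^10 + 2048·x^12)·Dx^2 + (422·x + 1796·x^3 + 3070·x^5 + 2720·x^7 + 1280·x^9 + 256·x^11)·Dx^3 + (85 + 469·x^2 + 1087·x^4 + 1363·x^6 + 980·x^8 + 384·x^10 + 64·x^12)·Dx^4  (order 4).
h: a_k = 0, -24, 0, 144, 0, -232, 0, 1056/5, …
ICs: h(0) = 0, h′(0) = -24, h′′(0) = 0, h′′′(0) = 864.

f: a_k = 0, -3, 0, 1, 0, -3/5, 0, 3/7, …
g: a_k = 0, 4, 0, -32/3, 0, 128/15, 0, -1024/315, …
h₀=f·g: eliminate ⇒ L₀, order ≤ 2·2.
h₀' ⇒ L via d/dx closure of L₀.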